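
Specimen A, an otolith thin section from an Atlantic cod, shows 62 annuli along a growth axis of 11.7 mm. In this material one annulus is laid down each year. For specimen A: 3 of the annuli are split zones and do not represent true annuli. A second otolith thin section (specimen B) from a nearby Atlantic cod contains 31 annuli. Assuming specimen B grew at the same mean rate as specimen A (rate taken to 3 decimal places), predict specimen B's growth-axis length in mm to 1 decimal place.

Specimen A: correcting the raw count gives 62 − 3 = 59 true annuli.
A: Extension rate ≈ 11.7 / 59 = 0.198 mm/year.
Length of B = 0.198 × 31 = 6.1 mm.

6.1 mm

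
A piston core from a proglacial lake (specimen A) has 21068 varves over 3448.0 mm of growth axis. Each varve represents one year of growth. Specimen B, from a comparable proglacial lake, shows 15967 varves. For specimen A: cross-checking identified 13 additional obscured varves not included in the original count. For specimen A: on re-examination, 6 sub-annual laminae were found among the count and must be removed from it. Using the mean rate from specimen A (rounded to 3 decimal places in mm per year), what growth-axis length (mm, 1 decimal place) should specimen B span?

Specimen A: after corrections the count is 21068 − 6 + 13 = 21075 varves.
A: Mean rate = 3448.0 mm / 21075 years ≈ 0.164 mm per year.
Length of B = 0.164 × 15967 = 2618.6 mm.

2618.6 mm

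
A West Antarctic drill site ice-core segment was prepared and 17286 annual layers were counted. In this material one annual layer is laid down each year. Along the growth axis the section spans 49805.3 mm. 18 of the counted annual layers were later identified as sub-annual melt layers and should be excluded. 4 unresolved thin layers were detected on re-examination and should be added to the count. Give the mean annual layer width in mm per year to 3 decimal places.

After corrections the count is 17286 − 18 + 4 = 17272 annual layers.
Mean rate = 49805.3 mm / 17272 years ≈ 2.884 mm per year.

2.884 mm per year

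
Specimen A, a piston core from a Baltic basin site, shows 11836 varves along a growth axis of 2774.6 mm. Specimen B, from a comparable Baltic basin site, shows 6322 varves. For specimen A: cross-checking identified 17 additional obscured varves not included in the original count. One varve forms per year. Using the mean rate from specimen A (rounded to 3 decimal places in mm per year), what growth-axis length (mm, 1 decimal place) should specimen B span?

1479.3 mm

Specimen A: after corrections the count is 11836 + 17 = 11853 varves.
A: 2774.6 mm over 11853 years gives 2774.6 / 11853 ≈ 0.234 mm/yr.
Length of B = 0.234 × 6322 = 1479.3 mm.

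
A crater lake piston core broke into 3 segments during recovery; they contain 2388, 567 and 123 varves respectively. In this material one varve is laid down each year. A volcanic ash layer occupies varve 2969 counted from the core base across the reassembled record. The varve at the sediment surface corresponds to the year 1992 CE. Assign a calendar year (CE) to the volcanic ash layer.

1883 CE

Total varves = 2388 + 567 + 123 = 3078.
Between varve 2969 and the sediment surface there are 3078 − 2969 = 109 varves.
The varve at the sediment surface is 1992 CE, so the volcanic ash layer dates to 1992 − 109 = 1883 CE.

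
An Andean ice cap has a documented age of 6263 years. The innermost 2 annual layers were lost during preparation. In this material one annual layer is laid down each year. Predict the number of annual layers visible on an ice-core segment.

One annual layer per year gives 6263 annual layers over 6263 years.
6263 − 2 missed = 6261 annual layers expected in the prepared section.

6261 annual layers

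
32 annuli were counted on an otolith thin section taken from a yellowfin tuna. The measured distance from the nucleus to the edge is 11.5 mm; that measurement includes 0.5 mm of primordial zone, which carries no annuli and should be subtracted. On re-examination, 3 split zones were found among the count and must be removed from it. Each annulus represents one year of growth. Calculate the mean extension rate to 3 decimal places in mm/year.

Correcting the raw count gives 32 − 3 = 29 true annuli.
Net length = 11.5 − 0.5 = 11.0 mm.
Extension rate ≈ 11.0 / 29 = 0.379 mm/year.

0.379 mm/year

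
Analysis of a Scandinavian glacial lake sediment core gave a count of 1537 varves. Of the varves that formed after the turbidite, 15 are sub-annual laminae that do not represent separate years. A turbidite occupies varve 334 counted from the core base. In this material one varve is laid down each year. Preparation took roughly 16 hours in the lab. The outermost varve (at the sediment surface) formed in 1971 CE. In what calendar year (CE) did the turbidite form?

783 CE

Between varve 334 and the sediment surface there are 1537 − 334 = 1203 varves.
Excluding 15 false varves: 1203 − 15 = 1188.
Counting back 1188 years from 1971 CE places the turbidite in 1971 − 1188 = 783 CE.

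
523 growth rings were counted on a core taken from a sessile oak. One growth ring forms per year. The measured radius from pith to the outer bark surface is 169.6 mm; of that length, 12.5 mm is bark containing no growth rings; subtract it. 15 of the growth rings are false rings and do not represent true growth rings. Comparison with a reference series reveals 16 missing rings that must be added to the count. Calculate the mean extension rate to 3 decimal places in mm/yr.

True growth ring count = 523 − 15 + 16 = 524.
Net length = 169.6 − 12.5 = 157.1 mm.
Mean rate = 157.1 mm / 524 years ≈ 0.300 mm/yr.

0.300 mm/yr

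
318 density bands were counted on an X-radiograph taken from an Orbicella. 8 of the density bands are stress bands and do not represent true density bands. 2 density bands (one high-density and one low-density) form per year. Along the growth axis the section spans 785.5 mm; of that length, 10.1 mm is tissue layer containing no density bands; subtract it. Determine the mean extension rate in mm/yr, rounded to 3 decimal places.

After corrections the count is 318 − 8 = 310 density bands.
Dividing by 2 density bands per year: 310 / 2 = 155 years.
The growth record spans 785.5 − 10.1 = 775.4 mm.
Extension rate ≈ 775.4 / 155 = 5.003 mm/yr.

5.003 mm/yr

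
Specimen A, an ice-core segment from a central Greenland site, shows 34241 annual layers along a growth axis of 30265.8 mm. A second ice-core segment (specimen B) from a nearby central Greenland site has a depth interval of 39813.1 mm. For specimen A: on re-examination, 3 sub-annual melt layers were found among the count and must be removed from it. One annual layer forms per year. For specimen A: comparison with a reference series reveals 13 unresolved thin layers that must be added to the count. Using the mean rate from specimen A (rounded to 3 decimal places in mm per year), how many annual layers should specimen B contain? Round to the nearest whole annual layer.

45037 annual layers

Specimen A: correcting the raw count gives 34241 − 3 + 13 = 34251 true annual layers.
A: Extension rate ≈ 30265.8 / 34251 = 0.884 mm per year.
For B, 39813.1 / 0.884 = 45037.44 years ≈ 45037 annual layers.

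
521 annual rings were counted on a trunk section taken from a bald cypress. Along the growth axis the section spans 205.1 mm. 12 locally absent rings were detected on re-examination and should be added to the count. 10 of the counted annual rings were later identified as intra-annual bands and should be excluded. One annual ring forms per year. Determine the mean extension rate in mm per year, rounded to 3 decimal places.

True annual ring count = 521 − 10 + 12 = 523.
205.1 mm over 523 years gives 205.1 / 523 ≈ 0.392 mm per year.

0.392 mm per year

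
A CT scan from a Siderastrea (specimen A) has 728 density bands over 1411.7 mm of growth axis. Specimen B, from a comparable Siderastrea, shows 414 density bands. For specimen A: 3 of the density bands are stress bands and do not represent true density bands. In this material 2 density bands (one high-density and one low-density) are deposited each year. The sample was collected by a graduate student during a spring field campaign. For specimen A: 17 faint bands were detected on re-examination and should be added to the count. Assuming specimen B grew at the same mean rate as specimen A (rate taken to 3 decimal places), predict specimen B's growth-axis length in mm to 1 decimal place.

Specimen A: adjusted count: 728 − 3 + 17 = 742 density bands.
Specimen A: 742 density bands at 2 per year is 742 / 2 = 371 years.
A: Extension rate ≈ 1411.7 / 371 = 3.805 mm/year.
Specimen B: with 2 density bands per year, 414 / 2 = 207 years. For B, 3.805 mm/year × 207 years = 787.6 mm.

787.6 mm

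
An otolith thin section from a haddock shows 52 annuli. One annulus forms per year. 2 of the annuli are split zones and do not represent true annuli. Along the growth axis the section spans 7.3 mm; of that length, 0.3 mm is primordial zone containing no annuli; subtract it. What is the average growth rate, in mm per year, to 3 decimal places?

0.140 mm per year

True annulus count = 52 − 2 = 50.
Net length = 7.3 − 0.3 = 7.0 mm.
Extension rate ≈ 7.0 / 50 = 0.140 mm per year.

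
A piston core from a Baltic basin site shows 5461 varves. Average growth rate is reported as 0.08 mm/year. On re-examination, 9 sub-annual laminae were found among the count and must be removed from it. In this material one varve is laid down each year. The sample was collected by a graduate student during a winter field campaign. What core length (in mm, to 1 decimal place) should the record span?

True varve count = 5461 − 9 = 5452.
Length ≈ 0.08 × 5452 = 436.2 mm.

436.2 mm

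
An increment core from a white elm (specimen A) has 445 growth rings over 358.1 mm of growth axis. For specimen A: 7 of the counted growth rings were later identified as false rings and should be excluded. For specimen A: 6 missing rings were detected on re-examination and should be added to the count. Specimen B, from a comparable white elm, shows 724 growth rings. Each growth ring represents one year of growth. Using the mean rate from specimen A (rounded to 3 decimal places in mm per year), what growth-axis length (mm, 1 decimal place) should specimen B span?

584.3 mm

Specimen A: correcting the raw count gives 445 − 7 + 6 = 444 true growth rings.
A: Mean rate = 358.1 mm / 444 years ≈ 0.807 mm per year.
B's length ≈ 0.807 × 724 = 584.3 mm.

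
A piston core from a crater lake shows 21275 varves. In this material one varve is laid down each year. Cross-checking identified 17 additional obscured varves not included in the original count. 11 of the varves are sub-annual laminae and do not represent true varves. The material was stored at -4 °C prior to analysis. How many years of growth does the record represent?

21281 yr

True varve count = 21275 − 11 + 17 = 21281.
At one varve per year, that is 21281 years.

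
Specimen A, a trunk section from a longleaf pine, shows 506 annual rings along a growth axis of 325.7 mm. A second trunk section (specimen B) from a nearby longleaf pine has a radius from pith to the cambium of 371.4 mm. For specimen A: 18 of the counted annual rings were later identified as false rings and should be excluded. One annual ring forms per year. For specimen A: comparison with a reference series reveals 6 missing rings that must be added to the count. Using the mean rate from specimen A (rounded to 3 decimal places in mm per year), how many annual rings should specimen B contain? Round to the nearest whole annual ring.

Specimen A: adjusted count: 506 − 18 + 6 = 494 annual rings.
A: 325.7 mm over 494 years gives 325.7 / 494 ≈ 0.659 mm/year.
For B, 371.4 / 0.659 = 563.58 years ≈ 564 annual rings.

564 annual rings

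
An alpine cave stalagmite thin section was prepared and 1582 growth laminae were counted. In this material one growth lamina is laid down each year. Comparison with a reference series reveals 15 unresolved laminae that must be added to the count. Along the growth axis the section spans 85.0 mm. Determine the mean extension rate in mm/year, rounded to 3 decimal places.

Correcting the raw count gives 1582 + 15 = 1597 true growth laminae.
Mean rate = 85.0 mm / 1597 years ≈ 0.053 mm/year.

0.053 mm/year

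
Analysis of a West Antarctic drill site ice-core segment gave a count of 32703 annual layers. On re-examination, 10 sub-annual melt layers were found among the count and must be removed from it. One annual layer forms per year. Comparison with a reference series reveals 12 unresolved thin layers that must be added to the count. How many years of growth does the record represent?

32705 yr

Correcting the raw count gives 32703 − 10 + 12 = 32705 true annual layers.
At one annual layer per year, that is 32705 years.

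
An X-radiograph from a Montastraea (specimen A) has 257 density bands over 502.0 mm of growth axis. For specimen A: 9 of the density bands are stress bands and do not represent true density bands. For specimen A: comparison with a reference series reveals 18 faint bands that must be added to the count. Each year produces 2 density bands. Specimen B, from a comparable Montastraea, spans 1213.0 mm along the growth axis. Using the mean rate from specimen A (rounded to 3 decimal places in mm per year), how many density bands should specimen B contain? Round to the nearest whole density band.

Specimen A: correcting the raw count gives 257 − 9 + 18 = 266 true density bands.
Specimen A: with 2 density bands per year, 266 / 2 = 133 years.
A: Extension rate ≈ 502.0 / 133 = 3.774 mm per year.
For B, 1213.0 / 3.774 = 321.41 years; at 2 density bands per year that is 321.41 × 2 ≈ 643 density bands.

643 density bands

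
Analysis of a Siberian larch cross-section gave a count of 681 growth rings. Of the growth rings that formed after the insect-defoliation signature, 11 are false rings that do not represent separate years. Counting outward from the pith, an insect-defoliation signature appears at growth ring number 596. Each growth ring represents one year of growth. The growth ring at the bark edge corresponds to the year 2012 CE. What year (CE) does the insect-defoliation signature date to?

The insect-defoliation signature sits at growth ring 596 from the pith, so 681 − 596 = 85 growth rings formed after it.
Excluding 11 false growth rings: 85 − 11 = 74.
The growth ring at the bark edge is 2012 CE, so the insect-defoliation signature dates to 2012 − 74 = 1938 CE.

1938 CE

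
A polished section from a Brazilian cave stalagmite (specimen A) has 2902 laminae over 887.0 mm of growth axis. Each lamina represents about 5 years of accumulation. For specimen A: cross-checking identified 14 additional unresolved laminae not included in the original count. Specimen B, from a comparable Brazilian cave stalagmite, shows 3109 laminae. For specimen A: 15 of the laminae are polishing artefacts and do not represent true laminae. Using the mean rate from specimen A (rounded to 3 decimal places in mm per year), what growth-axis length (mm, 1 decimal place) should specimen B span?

Specimen A: adjusted count: 2902 − 15 + 14 = 2901 laminae.
Specimen A: 2901 laminae at 5 years each span 2901 × 5 = 14505 years.
A: Extension rate ≈ 887.0 / 14505 = 0.061 mm/year.
Specimen B: at 5 years per lamina, 3109 × 5 = 15545 years. Length of B = 0.061 × 15545 = 948.2 mm.

948.2 mm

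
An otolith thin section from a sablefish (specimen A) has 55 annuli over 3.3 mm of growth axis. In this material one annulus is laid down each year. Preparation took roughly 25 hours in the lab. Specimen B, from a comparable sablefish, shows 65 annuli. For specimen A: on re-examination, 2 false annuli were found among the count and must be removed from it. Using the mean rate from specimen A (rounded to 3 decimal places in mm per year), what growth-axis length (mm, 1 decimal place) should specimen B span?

Specimen A: true annulus count = 55 − 2 = 53.
A: Mean rate = 3.3 mm / 53 years ≈ 0.062 mm/yr.
Length of B = 0.062 × 65 = 4.0 mm.

4.0 mm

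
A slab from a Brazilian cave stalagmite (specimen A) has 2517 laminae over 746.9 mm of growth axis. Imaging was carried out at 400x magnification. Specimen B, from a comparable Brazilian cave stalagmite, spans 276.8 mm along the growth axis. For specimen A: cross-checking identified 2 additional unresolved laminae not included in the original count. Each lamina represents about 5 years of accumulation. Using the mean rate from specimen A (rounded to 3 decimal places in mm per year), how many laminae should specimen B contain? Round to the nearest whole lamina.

938 laminae

Specimen A: true lamina count = 2517 + 2 = 2519.
Specimen A: at 5 years per lamina, 2519 × 5 = 12595 years.
A: Mean rate = 746.9 mm / 12595 years ≈ 0.059 mm/yr.
B spans 276.8 / 0.059 = 4691.53 years; at 5 years per lamina that is 4691.53 / 5 ≈ 938 laminae.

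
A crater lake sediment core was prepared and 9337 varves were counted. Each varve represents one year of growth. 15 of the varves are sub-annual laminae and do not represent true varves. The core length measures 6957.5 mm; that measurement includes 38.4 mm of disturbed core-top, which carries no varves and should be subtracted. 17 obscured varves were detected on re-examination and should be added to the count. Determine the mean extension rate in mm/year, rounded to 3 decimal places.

0.741 mm/year

Correcting the raw count gives 9337 − 15 + 17 = 9339 true varves.
Removing the 38.4 mm offcut leaves 6957.5 − 38.4 = 6919.1 mm.
6919.1 mm over 9339 years gives 6919.1 / 9339 ≈ 0.741 mm/year.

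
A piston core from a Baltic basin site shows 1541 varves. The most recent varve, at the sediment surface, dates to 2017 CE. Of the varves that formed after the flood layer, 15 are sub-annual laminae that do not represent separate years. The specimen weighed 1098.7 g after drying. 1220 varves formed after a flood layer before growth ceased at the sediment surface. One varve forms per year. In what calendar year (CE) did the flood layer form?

1220 varves post-date the flood layer.
1220 − 15 false = 1205 true varves after the flood layer.
The varve at the sediment surface is 2017 CE, so the flood layer dates to 2017 − 1205 = 812 CE.

812 CE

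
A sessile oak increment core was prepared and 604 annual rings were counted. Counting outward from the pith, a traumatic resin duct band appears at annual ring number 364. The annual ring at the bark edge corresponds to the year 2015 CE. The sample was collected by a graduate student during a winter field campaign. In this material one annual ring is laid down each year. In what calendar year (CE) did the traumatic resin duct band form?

1775 CE

604 − 364 = 240 annual rings lie beyond the traumatic resin duct band toward the bark edge.
Counting back 240 years from 2015 CE places the traumatic resin duct band in 2015 − 240 = 1775 CE.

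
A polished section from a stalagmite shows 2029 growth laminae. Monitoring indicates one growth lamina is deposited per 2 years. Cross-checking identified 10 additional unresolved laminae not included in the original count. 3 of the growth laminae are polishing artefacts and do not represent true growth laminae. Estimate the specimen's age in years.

Adjusted count: 2029 − 3 + 10 = 2036 growth laminae.
At 2 years per growth lamina, 2036 × 2 = 4072 years.

4072 years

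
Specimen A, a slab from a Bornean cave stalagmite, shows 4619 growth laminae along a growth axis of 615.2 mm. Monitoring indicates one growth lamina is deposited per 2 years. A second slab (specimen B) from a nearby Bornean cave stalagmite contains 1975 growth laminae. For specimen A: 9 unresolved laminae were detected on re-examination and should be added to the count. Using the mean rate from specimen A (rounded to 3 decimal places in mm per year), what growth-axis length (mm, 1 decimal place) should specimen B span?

260.7 mm

Specimen A: after corrections the count is 4619 + 9 = 4628 growth laminae.
Specimen A: multiplying by 2 years per growth lamina: 4628 × 2 = 9256 years.
A: 615.2 mm over 9256 years gives 615.2 / 9256 ≈ 0.066 mm/yr.
Specimen B: at 2 years per growth lamina, 1975 × 2 = 3950 years. B's length ≈ 0.066 × 3950 = 260.7 mm.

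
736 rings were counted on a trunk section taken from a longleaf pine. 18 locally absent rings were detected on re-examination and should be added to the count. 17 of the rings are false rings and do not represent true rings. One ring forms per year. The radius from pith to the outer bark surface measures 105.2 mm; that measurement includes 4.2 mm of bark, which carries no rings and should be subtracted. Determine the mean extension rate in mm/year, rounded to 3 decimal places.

0.137 mm/year

True ring count = 736 − 17 + 18 = 737.
Net length = 105.2 − 4.2 = 101.0 mm.
Mean rate = 101.0 mm / 737 years ≈ 0.137 mm/year.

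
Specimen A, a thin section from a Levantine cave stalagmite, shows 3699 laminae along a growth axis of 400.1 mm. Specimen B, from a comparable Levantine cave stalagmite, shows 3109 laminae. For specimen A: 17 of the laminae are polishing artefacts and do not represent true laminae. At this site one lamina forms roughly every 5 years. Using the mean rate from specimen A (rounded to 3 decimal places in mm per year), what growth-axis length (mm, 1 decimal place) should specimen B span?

342.0 mm

Specimen A: correcting the raw count gives 3699 − 17 = 3682 true laminae.
Specimen A: multiplying by 5 years per lamina: 3682 × 5 = 18410 years.
A: 400.1 mm over 18410 years gives 400.1 / 18410 ≈ 0.022 mm/year.
Specimen B: at 5 years per lamina, 3109 × 5 = 15545 years. Length of B = 0.022 × 15545 = 342.0 mm.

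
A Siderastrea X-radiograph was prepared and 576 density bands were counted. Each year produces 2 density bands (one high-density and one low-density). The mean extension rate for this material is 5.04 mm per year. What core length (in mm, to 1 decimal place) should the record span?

1451.5 mm

576 density bands at 2 per year is 576 / 2 = 288 years.
Length ≈ 5.04 × 288 = 1451.5 mm.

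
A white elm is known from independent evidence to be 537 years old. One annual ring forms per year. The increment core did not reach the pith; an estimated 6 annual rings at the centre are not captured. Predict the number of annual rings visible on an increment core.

531 annual rings

At one annual ring per year, 537 years correspond to 537 annual rings.
537 − 6 missed = 531 annual rings expected in the prepared section.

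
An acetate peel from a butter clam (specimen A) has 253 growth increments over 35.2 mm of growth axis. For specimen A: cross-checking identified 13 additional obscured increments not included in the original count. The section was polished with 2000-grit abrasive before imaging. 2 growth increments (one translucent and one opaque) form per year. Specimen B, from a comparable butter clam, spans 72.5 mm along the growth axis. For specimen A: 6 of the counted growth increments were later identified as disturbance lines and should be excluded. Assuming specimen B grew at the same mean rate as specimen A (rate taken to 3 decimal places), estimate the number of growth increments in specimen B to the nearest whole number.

535 growth increments

Specimen A: adjusted count: 253 − 6 + 13 = 260 growth increments.
Specimen A: dividing by 2 growth increments per year: 260 / 2 = 130 years.
A: Extension rate ≈ 35.2 / 130 = 0.271 mm/yr.
Specimen B: 72.5 mm / 0.271 mm per year = 267.53 years; at 2 growth increments per year that is 267.53 × 2 ≈ 535 growth increments.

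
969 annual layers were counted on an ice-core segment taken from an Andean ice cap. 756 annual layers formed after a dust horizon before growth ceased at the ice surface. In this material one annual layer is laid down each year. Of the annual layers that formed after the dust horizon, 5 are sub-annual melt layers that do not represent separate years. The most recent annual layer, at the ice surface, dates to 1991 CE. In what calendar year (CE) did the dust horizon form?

1240 CE

756 annual layers post-date the dust horizon.
Excluding 5 false annual layers: 756 − 5 = 751.
The annual layer at the ice surface is 1991 CE, so the dust horizon dates to 1991 − 751 = 1240 CE.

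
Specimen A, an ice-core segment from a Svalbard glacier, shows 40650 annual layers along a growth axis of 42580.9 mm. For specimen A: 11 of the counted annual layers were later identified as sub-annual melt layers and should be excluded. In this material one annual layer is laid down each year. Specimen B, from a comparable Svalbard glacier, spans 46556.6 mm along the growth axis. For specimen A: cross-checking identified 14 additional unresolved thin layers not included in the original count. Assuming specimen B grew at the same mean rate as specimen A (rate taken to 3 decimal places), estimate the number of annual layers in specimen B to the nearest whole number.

44467 annual layers

Specimen A: after corrections the count is 40650 − 11 + 14 = 40653 annual layers.
A: 42580.9 mm over 40653 years gives 42580.9 / 40653 ≈ 1.047 mm per year.
For B, 46556.6 / 1.047 = 44466.67 years ≈ 44467 annual layers.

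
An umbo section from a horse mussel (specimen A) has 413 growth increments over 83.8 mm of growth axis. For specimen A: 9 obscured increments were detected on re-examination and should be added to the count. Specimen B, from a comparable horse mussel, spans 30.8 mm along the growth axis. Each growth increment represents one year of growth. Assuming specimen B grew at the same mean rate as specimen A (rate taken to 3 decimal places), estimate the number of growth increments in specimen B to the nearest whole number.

155 growth increments

Specimen A: adjusted count: 413 + 9 = 422 growth increments.
A: Mean rate = 83.8 mm / 422 years ≈ 0.199 mm/year.
For B, 30.8 / 0.199 = 154.77 years ≈ 155 growth increments.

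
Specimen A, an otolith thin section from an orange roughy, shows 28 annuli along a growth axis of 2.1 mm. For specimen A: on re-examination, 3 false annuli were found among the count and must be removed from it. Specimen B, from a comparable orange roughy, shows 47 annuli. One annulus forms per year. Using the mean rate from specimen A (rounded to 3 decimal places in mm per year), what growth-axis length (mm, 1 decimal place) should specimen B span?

3.9 mm

Specimen A: adjusted count: 28 − 3 = 25 annuli.
A: Mean rate = 2.1 mm / 25 years ≈ 0.084 mm per year.
For B, 0.084 mm/year × 47 years = 3.9 mm.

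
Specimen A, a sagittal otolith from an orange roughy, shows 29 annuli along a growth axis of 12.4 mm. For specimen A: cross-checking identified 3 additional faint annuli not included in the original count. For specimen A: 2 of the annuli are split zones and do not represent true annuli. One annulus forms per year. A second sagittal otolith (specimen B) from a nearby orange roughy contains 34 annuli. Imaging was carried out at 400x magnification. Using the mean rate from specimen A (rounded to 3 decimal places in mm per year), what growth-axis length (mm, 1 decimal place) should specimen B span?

Specimen A: correcting the raw count gives 29 − 2 + 3 = 30 true annuli.
A: Mean rate = 12.4 mm / 30 years ≈ 0.413 mm/yr.
B's length ≈ 0.413 × 34 = 14.0 mm.

14.0 mm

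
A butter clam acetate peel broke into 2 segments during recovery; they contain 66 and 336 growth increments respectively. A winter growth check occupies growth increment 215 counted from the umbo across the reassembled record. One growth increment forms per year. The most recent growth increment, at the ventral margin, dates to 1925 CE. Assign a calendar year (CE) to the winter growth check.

Total growth increments = 66 + 336 = 402.
Between growth increment 215 and the ventral margin there are 402 − 215 = 187 growth increments.
Counting back 187 years from 1925 CE places the winter growth check in 1925 − 187 = 1738 CE.

1738 CE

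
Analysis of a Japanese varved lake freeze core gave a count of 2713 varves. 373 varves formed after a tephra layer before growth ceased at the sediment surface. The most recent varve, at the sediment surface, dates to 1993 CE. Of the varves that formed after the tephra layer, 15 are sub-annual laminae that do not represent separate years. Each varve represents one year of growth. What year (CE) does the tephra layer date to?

1635 CE

There are 373 varves younger than the tephra layer.
Removing the 15 false varves leaves 373 − 15 = 358 true varves beyond the tephra layer.
Counting back 358 years from 1993 CE places the tephra layer in 1993 − 358 = 1635 CE.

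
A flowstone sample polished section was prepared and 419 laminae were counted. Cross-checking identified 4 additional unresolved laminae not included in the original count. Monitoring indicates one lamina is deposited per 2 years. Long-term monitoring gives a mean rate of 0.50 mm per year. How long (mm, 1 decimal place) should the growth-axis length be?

After corrections the count is 419 + 4 = 423 laminae.
At 2 years per lamina, 423 × 2 = 846 years.
Predicted length = 0.50 mm/year × 846 years = 423.0 mm.

423.0 mm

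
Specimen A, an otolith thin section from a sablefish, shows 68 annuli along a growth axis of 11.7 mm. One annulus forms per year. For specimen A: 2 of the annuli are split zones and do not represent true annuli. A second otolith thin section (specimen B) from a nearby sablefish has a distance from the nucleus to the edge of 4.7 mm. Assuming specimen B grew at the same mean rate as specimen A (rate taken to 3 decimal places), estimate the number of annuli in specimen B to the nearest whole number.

27 annuli

Specimen A: true annulus count = 68 − 2 = 66.
A: Mean rate = 11.7 mm / 66 years ≈ 0.177 mm/year.
Specimen B: 4.7 mm / 0.177 mm per year = 26.55 years ≈ 27 annuli.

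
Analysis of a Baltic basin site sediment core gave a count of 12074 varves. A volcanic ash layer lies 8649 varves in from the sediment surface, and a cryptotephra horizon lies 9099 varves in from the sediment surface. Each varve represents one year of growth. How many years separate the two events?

450 years

9099 − 8649 = 450 varves lie between the two events.
At one varve per year, 450 years elapsed between them.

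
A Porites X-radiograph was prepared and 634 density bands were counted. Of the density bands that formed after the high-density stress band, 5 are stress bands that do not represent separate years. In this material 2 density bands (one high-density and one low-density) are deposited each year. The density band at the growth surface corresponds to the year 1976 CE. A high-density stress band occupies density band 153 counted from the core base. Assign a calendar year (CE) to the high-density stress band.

Between density band 153 and the growth surface there are 634 − 153 = 481 density bands.
Excluding 5 false density bands: 481 − 5 = 476.
476 density bands at 2 per year is 476 / 2 = 238 years.
The density band at the growth surface is 1976 CE, so the high-density stress band dates to 1976 − 238 = 1738 CE.

1738 CE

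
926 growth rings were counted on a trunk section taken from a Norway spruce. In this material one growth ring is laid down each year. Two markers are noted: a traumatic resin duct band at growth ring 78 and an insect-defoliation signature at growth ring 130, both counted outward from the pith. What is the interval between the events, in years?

The two markers are separated by 130 − 78 = 52 growth rings.
At one growth ring per year, 52 years elapsed between them.

52 yr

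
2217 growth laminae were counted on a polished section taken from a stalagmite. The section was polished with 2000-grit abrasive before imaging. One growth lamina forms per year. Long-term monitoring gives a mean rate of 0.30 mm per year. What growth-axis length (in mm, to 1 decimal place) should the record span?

665.1 mm

The record spans 2217 years at 0.30 mm per year.
Predicted length = 0.30 mm/year × 2217 years = 665.1 mm.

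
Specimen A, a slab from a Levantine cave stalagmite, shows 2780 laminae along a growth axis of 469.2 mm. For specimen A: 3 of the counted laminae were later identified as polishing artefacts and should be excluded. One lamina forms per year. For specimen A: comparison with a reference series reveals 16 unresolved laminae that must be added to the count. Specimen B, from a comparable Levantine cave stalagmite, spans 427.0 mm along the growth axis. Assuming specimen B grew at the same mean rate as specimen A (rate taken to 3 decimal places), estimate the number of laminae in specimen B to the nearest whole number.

2542 laminae

Specimen A: adjusted count: 2780 − 3 + 16 = 2793 laminae.
A: 469.2 mm over 2793 years gives 469.2 / 2793 ≈ 0.168 mm/yr.
B spans 427.0 / 0.168 = 2541.67 years ≈ 2542 laminae.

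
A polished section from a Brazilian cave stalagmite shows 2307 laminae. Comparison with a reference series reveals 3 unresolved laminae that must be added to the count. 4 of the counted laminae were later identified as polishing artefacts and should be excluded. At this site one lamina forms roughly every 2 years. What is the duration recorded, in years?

Correcting the raw count gives 2307 − 4 + 3 = 2306 true laminae.
Multiplying by 2 years per lamina: 2306 × 2 = 4612 years.

4612 years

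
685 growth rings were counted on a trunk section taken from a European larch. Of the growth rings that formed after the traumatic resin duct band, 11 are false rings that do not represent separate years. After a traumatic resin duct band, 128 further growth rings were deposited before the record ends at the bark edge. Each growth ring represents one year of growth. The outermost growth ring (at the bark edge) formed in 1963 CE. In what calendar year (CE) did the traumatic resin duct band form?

1846 CE

There are 128 growth rings younger than the traumatic resin duct band.
128 − 11 false = 117 true growth rings after the traumatic resin duct band.
Counting back 117 years from 1963 CE places the traumatic resin duct band in 1963 − 117 = 1846 CE.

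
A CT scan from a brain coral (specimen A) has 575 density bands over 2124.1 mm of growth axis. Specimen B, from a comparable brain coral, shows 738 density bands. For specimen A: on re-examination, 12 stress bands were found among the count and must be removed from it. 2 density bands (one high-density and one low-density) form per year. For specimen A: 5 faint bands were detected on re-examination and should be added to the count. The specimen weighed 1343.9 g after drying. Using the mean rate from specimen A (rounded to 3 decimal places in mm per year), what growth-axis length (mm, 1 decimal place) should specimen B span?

2759.8 mm

Specimen A: after corrections the count is 575 − 12 + 5 = 568 density bands.
Specimen A: with 2 density bands per year, 568 / 2 = 284 years.
A: Mean rate = 2124.1 mm / 284 years ≈ 7.479 mm/year.
Specimen B: with 2 density bands per year, 738 / 2 = 369 years. Length of B = 7.479 × 369 = 2759.8 mm.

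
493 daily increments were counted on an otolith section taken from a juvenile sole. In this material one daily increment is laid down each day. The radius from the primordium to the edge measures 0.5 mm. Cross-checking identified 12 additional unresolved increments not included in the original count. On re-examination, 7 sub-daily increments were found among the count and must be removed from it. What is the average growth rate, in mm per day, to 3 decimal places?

True daily increment count = 493 − 7 + 12 = 498.
Mean rate = 0.5 mm / 498 days ≈ 0.001 mm per day.

0.001 mm per day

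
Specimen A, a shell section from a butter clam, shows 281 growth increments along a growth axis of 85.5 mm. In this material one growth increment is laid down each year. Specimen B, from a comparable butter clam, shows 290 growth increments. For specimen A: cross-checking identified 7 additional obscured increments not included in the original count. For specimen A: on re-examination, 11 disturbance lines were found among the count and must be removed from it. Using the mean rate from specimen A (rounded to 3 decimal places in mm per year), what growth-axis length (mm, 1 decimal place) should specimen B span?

89.6 mm

Specimen A: true growth increment count = 281 − 11 + 7 = 277.
A: Extension rate ≈ 85.5 / 277 = 0.309 mm/year.
For B, 0.309 mm/year × 290 years = 89.6 mm.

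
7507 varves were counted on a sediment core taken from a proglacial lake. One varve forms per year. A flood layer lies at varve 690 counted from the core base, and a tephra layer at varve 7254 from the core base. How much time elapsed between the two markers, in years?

Separation: 7254 − 690 = 6564 varves.
That is 6564 years at one varve per year.

6564 years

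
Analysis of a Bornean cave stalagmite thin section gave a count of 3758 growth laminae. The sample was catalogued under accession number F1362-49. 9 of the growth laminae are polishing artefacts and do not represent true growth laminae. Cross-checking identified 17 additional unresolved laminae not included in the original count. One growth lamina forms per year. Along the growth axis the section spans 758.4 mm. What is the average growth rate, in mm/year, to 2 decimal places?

Adjusted count: 3758 − 9 + 17 = 3766 growth laminae.
758.4 mm over 3766 years gives 758.4 / 3766 ≈ 0.20 mm/year.

0.20 mm/year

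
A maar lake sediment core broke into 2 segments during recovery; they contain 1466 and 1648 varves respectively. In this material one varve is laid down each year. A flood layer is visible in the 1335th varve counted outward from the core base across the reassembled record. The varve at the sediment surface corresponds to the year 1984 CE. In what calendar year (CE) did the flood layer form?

Total varves = 1466 + 1648 = 3114.
Between varve 1335 and the sediment surface there are 3114 − 1335 = 1779 varves.
The varve at the sediment surface is 1984 CE, so the flood layer dates to 1984 − 1779 = 205 CE.

205 CE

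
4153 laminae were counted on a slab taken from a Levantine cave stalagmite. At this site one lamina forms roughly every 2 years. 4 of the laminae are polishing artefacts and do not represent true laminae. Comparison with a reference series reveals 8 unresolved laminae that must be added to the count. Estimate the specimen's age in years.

Correcting the raw count gives 4153 − 4 + 8 = 4157 true laminae.
At 2 years per lamina, 4157 × 2 = 8314 years.

8314 years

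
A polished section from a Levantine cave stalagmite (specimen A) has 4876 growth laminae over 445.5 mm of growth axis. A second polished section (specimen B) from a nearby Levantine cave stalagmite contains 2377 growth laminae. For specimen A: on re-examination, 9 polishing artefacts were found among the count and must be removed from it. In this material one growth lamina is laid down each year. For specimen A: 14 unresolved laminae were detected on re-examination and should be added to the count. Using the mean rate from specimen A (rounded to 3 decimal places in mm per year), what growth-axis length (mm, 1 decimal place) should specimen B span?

216.3 mm

Specimen A: correcting the raw count gives 4876 − 9 + 14 = 4881 true growth laminae.
A: Extension rate ≈ 445.5 / 4881 = 0.091 mm per year.
For B, 0.091 mm/year × 2377 years = 216.3 mm.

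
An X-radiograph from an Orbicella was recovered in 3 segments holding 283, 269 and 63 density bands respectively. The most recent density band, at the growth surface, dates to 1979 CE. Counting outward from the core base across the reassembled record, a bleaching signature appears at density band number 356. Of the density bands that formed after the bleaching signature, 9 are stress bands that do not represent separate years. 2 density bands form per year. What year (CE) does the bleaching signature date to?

Total density bands = 283 + 269 + 63 = 615.
The bleaching signature sits at density band 356 from the core base, so 615 − 356 = 259 density bands formed after it.
Excluding 9 false density bands: 259 − 9 = 250.
250 density bands at 2 per year is 250 / 2 = 125 years.
The density band at the growth surface is 1979 CE, so the bleaching signature dates to 1979 − 125 = 1854 CE.

1854 CE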